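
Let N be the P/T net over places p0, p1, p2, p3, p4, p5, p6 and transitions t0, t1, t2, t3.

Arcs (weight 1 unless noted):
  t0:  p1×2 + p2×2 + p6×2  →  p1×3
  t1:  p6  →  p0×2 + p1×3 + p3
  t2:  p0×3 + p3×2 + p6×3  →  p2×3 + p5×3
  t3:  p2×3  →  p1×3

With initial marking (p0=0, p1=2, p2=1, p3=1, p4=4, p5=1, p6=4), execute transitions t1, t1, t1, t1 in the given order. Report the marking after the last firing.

step 1: fire t1:  (p0=0, p1=2, p2=1, p3=1, p4=4, p5=1, p6=4) → (p0=2, p1=5, p2=1, p3=2, p4=4, p5=1, p6=3)
step 2: fire t1:  (p0=2, p1=5, p2=1, p3=2, p4=4, p5=1, p6=3) → (p0=4, p1=8, p2=1, p3=3, p4=4, p5=1, p6=2)
step 3: fire t1:  (p0=4, p1=8, p2=1, p3=3, p4=4, p5=1, p6=2) → (p0=6, p1=11, p2=1, p3=4, p4=4, p5=1, p6=1)
step 4: fire t1:  (p0=6, p1=11, p2=1, p3=4, p4=4, p5=1, p6=1) → (p0=8, p1=14, p2=1, p3=5, p4=4, p5=1, p6=0)

(p0=8, p1=14, p2=1, p3=5, p4=4, p5=1, p6=0)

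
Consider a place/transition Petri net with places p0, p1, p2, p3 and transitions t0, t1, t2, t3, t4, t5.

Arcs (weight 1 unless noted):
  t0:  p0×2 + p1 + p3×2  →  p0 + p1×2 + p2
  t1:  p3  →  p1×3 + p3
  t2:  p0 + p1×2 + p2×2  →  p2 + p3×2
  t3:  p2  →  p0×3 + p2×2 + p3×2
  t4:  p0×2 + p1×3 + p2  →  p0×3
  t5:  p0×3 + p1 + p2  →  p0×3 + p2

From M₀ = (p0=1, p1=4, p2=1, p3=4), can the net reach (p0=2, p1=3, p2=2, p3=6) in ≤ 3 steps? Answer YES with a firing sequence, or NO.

step 1: fire t3:  (p0=1, p1=4, p2=1, p3=4) → (p0=4, p1=4, p2=2, p3=6)
step 2: fire t0:  (p0=4, p1=4, p2=2, p3=6) → (p0=3, p1=5, p2=3, p3=4)
step 3: fire t2:  (p0=3, p1=5, p2=3, p3=4) → (p0=2, p1=3, p2=2, p3=6)

YES — reachable via ⟨t3, t0, t2⟩ (3 firings)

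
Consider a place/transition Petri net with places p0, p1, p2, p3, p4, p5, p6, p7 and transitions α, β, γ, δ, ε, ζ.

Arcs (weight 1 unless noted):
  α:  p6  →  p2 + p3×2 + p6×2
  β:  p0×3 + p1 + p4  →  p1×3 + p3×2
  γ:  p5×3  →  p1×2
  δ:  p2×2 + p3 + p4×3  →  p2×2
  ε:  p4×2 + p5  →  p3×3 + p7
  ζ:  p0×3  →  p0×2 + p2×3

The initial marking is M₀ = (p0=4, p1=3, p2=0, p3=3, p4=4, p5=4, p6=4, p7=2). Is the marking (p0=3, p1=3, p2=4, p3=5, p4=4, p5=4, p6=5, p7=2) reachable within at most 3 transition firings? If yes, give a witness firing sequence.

step 1: fire α:  (p0=4, p1=3, p2=0, p3=3, p4=4, p5=4, p6=4, p7=2) → (p0=4, p1=3, p2=1, p3=5, p4=4, p5=4, p6=5, p7=2)
step 2: fire ζ:  (p0=4, p1=3, p2=1, p3=5, p4=4, p5=4, p6=5, p7=2) → (p0=3, p1=3, p2=4, p3=5, p4=4, p5=4, p6=5, p7=2)

YES — reachable via ⟨α, ζ⟩ (2 firings)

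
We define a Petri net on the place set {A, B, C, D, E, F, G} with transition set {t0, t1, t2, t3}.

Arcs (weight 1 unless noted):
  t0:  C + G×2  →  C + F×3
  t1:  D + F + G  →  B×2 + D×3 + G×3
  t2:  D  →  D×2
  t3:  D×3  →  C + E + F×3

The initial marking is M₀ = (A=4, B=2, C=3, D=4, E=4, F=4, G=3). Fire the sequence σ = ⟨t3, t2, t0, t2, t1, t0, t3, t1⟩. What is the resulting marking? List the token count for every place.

(A=4, B=6, C=5, D=4, E=6, F=14, G=3)

step 1: fire t3:  (A=4, B=2, C=3, D=4, E=4, F=4, G=3) → (A=4, B=2, C=4, D=1, E=5, F=7, G=3)
step 2: fire t2:  (A=4, B=2, C=4, D=1, E=5, F=7, G=3) → (A=4, B=2, C=4, D=2, E=5, F=7, G=3)
step 3: fire t0:  (A=4, B=2, C=4, D=2, E=5, F=7, G=3) → (A=4, B=2, C=4, D=2, E=5, F=10, G=1)
step 4: fire t2:  (A=4, B=2, C=4, D=2, E=5, F=10, G=1) → (A=4, B=2, C=4, D=3, E=5, F=10, G=1)
step 5: fire t1:  (A=4, B=2, C=4, D=3, E=5, F=10, G=1) → (A=4, B=4, C=4, D=5, E=5, F=9, G=3)
step 6: fire t0:  (A=4, B=4, C=4, D=5, E=5, F=9, G=3) → (A=4, B=4, C=4, D=5, E=5, F=12, G=1)
step 7: fire t3:  (A=4, B=4, C=4, D=5, E=5, F=12, G=1) → (A=4, B=4, C=5, D=2, E=6, F=15, G=1)
step 8: fire t1:  (A=4, B=4, C=5, D=2, E=6, F=15, G=1) → (A=4, B=6, C=5, D=4, E=6, F=14, G=3)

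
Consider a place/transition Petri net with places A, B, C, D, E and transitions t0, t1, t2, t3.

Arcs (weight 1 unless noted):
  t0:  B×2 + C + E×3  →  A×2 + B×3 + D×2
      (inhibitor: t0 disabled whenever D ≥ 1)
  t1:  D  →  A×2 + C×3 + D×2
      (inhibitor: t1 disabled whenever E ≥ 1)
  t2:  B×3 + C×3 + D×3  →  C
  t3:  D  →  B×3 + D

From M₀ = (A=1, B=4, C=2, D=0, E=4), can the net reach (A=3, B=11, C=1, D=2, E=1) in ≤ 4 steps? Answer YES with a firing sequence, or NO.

step 1: fire t0:  (A=1, B=4, C=2, D=0, E=4) → (A=3, B=5, C=1, D=2, E=1)
step 2: fire t3:  (A=3, B=5, C=1, D=2, E=1) → (A=3, B=8, C=1, D=2, E=1)
step 3: fire t3:  (A=3, B=8, C=1, D=2, E=1) → (A=3, B=11, C=1, D=2, E=1)

YES — reachable via ⟨t0, t3, t3⟩ (3 firings)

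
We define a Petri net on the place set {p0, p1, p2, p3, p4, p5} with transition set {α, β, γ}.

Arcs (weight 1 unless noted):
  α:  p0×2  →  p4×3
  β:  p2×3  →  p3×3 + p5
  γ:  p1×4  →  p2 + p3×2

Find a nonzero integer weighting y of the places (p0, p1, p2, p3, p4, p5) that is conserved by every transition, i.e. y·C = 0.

y = (p0:0, p1:3, p2:4, p3:4, p4:0, p5:0)

Incidence matrix C (rows=places, cols=transitions):
        α    β    γ
   p0  -2    0    0
   p1   0    0   -4
   p2   0   -3    1
   p3   0    3    2
   p4   3    0    0
   p5   0    1    0

Candidate y = [0, 3, 4, 4, 0, 0]; check y·C column-wise:
  col α: 0·-2 + 3·0 + 4·0 + 4·0 + 0·3 = 0
  col β: 3·0 + 4·-3 + 4·3 + 0·1 = 0
  col γ: 3·-4 + 4·1 + 4·2 = 0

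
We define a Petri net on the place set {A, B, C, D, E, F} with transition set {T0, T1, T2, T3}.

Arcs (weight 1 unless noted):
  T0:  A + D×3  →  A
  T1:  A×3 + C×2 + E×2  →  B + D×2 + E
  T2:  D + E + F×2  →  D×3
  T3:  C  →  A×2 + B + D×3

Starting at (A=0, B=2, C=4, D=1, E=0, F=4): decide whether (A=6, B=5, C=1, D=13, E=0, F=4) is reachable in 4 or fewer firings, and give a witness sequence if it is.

depth 0: 1 marking
depth 1: 2 markings reached so far
depth 2: 4 markings reached so far
depth 3: 6 markings reached so far
depth 4: 9 markings reached so far
target is not among the 9 markings reachable within 4 steps

NO — not reachable within 4 firings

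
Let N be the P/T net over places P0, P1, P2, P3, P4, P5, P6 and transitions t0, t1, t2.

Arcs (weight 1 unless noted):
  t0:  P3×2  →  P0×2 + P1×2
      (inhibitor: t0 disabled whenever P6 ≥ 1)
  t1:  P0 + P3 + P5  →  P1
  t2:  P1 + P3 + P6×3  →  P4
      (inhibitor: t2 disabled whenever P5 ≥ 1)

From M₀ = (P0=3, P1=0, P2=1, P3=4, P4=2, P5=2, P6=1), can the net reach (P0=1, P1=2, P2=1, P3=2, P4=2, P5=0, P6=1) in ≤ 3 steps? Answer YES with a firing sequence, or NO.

step 1: fire t1:  (P0=3, P1=0, P2=1, P3=4, P4=2, P5=2, P6=1) → (P0=2, P1=1, P2=1, P3=3, P4=2, P5=1, P6=1)
step 2: fire t1:  (P0=2, P1=1, P2=1, P3=3, P4=2, P5=1, P6=1) → (P0=1, P1=2, P2=1, P3=2, P4=2, P5=0, P6=1)

YES — reachable via ⟨t1, t1⟩ (2 firings)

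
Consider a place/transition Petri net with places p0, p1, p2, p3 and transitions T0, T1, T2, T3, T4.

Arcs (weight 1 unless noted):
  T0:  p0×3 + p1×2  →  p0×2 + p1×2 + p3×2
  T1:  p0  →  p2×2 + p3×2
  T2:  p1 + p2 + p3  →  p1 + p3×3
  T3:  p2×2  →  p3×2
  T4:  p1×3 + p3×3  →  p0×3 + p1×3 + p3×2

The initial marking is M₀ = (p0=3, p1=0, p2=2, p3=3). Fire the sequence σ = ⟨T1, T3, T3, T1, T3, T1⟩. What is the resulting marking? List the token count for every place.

step 1: fire T1:  (p0=3, p1=0, p2=2, p3=3) → (p0=2, p1=0, p2=4, p3=5)
step 2: fire T3:  (p0=2, p1=0, p2=4, p3=5) → (p0=2, p1=0, p2=2, p3=7)
step 3: fire T3:  (p0=2, p1=0, p2=2, p3=7) → (p0=2, p1=0, p2=0, p3=9)
step 4: fire T1:  (p0=2, p1=0, p2=0, p3=9) → (p0=1, p1=0, p2=2, p3=11)
step 5: fire T3:  (p0=1, p1=0, p2=2, p3=11) → (p0=1, p1=0, p2=0, p3=13)
step 6: fire T1:  (p0=1, p1=0, p2=0, p3=13) → (p0=0, p1=0, p2=2, p3=15)

(p0=0, p1=0, p2=2, p3=15)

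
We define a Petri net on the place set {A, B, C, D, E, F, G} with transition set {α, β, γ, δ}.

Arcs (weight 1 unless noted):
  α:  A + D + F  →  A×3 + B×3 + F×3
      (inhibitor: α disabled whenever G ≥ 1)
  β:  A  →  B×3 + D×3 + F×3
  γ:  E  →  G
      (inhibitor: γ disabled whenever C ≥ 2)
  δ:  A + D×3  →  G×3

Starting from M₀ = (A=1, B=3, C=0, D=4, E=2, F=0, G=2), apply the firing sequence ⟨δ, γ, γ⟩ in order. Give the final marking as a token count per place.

(A=0, B=3, C=0, D=1, E=0, F=0, G=7)

step 1: fire δ:  (A=1, B=3, C=0, D=4, E=2, F=0, G=2) → (A=0, B=3, C=0, D=1, E=2, F=0, G=5)
step 2: fire γ:  (A=0, B=3, C=0, D=1, E=2, F=0, G=5) → (A=0, B=3, C=0, D=1, E=1, F=0, G=6)
step 3: fire γ:  (A=0, B=3, C=0, D=1, E=1, F=0, G=6) → (A=0, B=3, C=0, D=1, E=0, F=0, G=7)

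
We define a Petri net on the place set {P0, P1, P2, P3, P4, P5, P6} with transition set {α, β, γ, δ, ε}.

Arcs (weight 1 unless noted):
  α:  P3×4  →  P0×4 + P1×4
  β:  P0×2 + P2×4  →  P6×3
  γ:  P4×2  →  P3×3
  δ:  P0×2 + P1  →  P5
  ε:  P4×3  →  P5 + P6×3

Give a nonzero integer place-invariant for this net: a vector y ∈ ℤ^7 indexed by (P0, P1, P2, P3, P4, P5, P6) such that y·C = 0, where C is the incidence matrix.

Incidence matrix C (rows=places, cols=transitions):
        α    β    γ    δ    ε
   P0   4   -2    0   -2    0
   P1   4    0    0   -1    0
   P2   0   -4    0    0    0
   P3  -4    0    3    0    0
   P4   0    0   -2    0   -3
   P5   0    0    0    1    1
   P6   0    3    0    0    3

Candidate y = [14, -10, -7, 4, 6, 18, 0]; check y·C column-wise:
  col α: 14·4 + -10·4 + -7·0 + 4·-4 + 6·0 + 18·0 = 0
  col β: 14·-2 + -10·0 + -7·-4 + 4·0 + 6·0 + 18·0 + 0·3 = 0
  col γ: 14·0 + -10·0 + -7·0 + 4·3 + 6·-2 + 18·0 = 0
  col δ: 14·-2 + -10·-1 + -7·0 + 4·0 + 6·0 + 18·1 = 0
  col ε: 14·0 + -10·0 + -7·0 + 4·0 + 6·-3 + 18·1 + 0·3 = 0

y = (P0:14, P1:-10, P2:-7, P3:4, P4:6, P5:18, P6:0)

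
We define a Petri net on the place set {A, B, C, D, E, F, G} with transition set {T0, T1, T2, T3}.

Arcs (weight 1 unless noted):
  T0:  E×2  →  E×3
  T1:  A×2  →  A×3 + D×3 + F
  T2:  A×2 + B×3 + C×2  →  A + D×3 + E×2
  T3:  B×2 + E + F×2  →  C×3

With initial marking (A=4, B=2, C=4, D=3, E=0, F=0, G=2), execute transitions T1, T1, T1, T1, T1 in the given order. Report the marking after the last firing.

(A=9, B=2, C=4, D=18, E=0, F=5, G=2)

step 1: fire T1:  (A=4, B=2, C=4, D=3, E=0, F=0, G=2) → (A=5, B=2, C=4, D=6, E=0, F=1, G=2)
step 2: fire T1:  (A=5, B=2, C=4, D=6, E=0, F=1, G=2) → (A=6, B=2, C=4, D=9, E=0, F=2, G=2)
step 3: fire T1:  (A=6, B=2, C=4, D=9, E=0, F=2, G=2) → (A=7, B=2, C=4, D=12, E=0, F=3, G=2)
step 4: fire T1:  (A=7, B=2, C=4, D=12, E=0, F=3, G=2) → (A=8, B=2, C=4, D=15, E=0, F=4, G=2)
step 5: fire T1:  (A=8, B=2, C=4, D=15, E=0, F=4, G=2) → (A=9, B=2, C=4, D=18, E=0, F=5, G=2)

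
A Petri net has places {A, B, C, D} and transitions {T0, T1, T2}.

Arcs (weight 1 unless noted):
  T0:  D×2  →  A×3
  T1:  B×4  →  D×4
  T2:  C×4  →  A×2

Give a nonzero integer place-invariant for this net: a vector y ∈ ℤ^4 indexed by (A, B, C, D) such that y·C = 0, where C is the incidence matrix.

y = (A:2, B:3, C:1, D:3)

Incidence matrix C (rows=places, cols=transitions):
       T0   T1   T2
    A   3    0    2
    B   0   -4    0
    C   0    0   -4
    D  -2    4    0

Candidate y = [2, 3, 1, 3]; check y·C column-wise:
  col T0: 2·3 + 3·0 + 1·0 + 3·-2 = 0
  col T1: 2·0 + 3·-4 + 1·0 + 3·4 = 0
  col T2: 2·2 + 3·0 + 1·-4 + 3·0 = 0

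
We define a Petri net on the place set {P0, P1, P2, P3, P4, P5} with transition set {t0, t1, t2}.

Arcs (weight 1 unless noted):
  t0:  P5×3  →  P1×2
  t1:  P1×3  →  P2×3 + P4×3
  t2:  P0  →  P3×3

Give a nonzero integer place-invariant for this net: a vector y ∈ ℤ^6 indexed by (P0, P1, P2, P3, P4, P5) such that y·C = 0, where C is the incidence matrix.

y = (P0:3, P1:0, P2:0, P3:1, P4:0, P5:0)

Incidence matrix C (rows=places, cols=transitions):
       t0   t1   t2
   P0   0    0   -1
   P1   2   -3    0
   P2   0    3    0
   P3   0    0    3
   P4   0    3    0
   P5  -3    0    0

Candidate y = [3, 0, 0, 1, 0, 0]; check y·C column-wise:
  col t0: 3·0 + 0·2 + 1·0 + 0·-3 = 0
  col t1: 3·0 + 0·-3 + 0·3 + 1·0 + 0·3 = 0
  col t2: 3·-1 + 1·3 = 0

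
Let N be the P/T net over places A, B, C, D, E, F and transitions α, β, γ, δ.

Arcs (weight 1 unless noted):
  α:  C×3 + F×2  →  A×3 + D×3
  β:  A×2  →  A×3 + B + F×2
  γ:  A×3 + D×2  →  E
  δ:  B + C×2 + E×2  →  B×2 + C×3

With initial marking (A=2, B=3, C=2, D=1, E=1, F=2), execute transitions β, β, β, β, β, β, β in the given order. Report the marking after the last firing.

step 1: fire β:  (A=2, B=3, C=2, D=1, E=1, F=2) → (A=3, B=4, C=2, D=1, E=1, F=4)
step 2: fire β:  (A=3, B=4, C=2, D=1, E=1, F=4) → (A=4, B=5, C=2, D=1, E=1, F=6)
step 3: fire β:  (A=4, B=5, C=2, D=1, E=1, F=6) → (A=5, B=6, C=2, D=1, E=1, F=8)
step 4: fire β:  (A=5, B=6, C=2, D=1, E=1, F=8) → (A=6, B=7, C=2, D=1, E=1, F=10)
step 5: fire β:  (A=6, B=7, C=2, D=1, E=1, F=10) → (A=7, B=8, C=2, D=1, E=1, F=12)
step 6: fire β:  (A=7, B=8, C=2, D=1, E=1, F=12) → (A=8, B=9, C=2, D=1, E=1, F=14)
step 7: fire β:  (A=8, B=9, C=2, D=1, E=1, F=14) → (A=9, B=10, C=2, D=1, E=1, F=16)

(A=9, B=10, C=2, D=1, E=1, F=16)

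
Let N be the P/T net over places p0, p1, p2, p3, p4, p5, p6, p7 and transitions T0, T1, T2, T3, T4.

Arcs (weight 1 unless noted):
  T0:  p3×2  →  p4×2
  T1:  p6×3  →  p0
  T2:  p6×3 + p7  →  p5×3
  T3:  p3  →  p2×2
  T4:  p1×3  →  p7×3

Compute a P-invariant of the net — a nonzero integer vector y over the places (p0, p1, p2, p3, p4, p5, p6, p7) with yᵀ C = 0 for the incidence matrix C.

Incidence matrix C (rows=places, cols=transitions):
       T0   T1   T2   T3   T4
   p0   0    1    0    0    0
   p1   0    0    0    0   -3
   p2   0    0    0    2    0
   p3  -2    0    0   -1    0
   p4   2    0    0    0    0
   p5   0    0    3    0    0
   p6   0   -3   -3    0    0
   p7   0    0   -1    0    3

Candidate y = [0, 0, 1, 2, 2, 0, 0, 0]; check y·C column-wise:
  col T0: 1·0 + 2·-2 + 2·2 = 0
  col T1: 0·1 + 1·0 + 2·0 + 2·0 + 0·-3 = 0
  col T2: 1·0 + 2·0 + 2·0 + 0·3 + 0·-3 + 0·-1 = 0
  col T3: 1·2 + 2·-1 + 2·0 = 0
  col T4: 0·-3 + 1·0 + 2·0 + 2·0 + 0·3 = 0

y = (p0:0, p1:0, p2:1, p3:2, p4:2, p5:0, p6:0, p7:0)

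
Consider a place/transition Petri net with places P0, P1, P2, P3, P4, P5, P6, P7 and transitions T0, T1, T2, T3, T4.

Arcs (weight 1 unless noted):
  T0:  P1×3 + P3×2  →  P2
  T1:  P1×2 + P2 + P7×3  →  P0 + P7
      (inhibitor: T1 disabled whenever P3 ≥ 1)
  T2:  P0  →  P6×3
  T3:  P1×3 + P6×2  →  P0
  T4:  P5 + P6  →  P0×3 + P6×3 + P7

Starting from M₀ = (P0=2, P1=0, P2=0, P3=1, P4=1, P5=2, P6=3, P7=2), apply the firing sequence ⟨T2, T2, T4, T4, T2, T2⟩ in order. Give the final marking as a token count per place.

step 1: fire T2:  (P0=2, P1=0, P2=0, P3=1, P4=1, P5=2, P6=3, P7=2) → (P0=1, P1=0, P2=0, P3=1, P4=1, P5=2, P6=6, P7=2)
step 2: fire T2:  (P0=1, P1=0, P2=0, P3=1, P4=1, P5=2, P6=6, P7=2) → (P0=0, P1=0, P2=0, P3=1, P4=1, P5=2, P6=9, P7=2)
step 3: fire T4:  (P0=0, P1=0, P2=0, P3=1, P4=1, P5=2, P6=9, P7=2) → (P0=3, P1=0, P2=0, P3=1, P4=1, P5=1, P6=11, P7=3)
step 4: fire T4:  (P0=3, P1=0, P2=0, P3=1, P4=1, P5=1, P6=11, P7=3) → (P0=6, P1=0, P2=0, P3=1, P4=1, P5=0, P6=13, P7=4)
step 5: fire T2:  (P0=6, P1=0, P2=0, P3=1, P4=1, P5=0, P6=13, P7=4) → (P0=5, P1=0, P2=0, P3=1, P4=1, P5=0, P6=16, P7=4)
step 6: fire T2:  (P0=5, P1=0, P2=0, P3=1, P4=1, P5=0, P6=16, P7=4) → (P0=4, P1=0, P2=0, P3=1, P4=1, P5=0, P6=19, P7=4)

(P0=4, P1=0, P2=0, P3=1, P4=1, P5=0, P6=19, P7=4)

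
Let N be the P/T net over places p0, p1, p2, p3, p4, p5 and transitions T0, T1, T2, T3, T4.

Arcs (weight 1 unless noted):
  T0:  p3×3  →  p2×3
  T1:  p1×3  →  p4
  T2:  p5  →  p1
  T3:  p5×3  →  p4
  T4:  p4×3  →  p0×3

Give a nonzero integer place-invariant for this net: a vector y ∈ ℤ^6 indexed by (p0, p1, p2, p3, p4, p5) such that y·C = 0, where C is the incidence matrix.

Incidence matrix C (rows=places, cols=transitions):
       T0   T1   T2   T3   T4
   p0   0    0    0    0    3
   p1   0   -3    1    0    0
   p2   3    0    0    0    0
   p3  -3    0    0    0    0
   p4   0    1    0    1   -3
   p5   0    0   -1   -3    0

Candidate y = [0, 0, 1, 1, 0, 0]; check y·C column-wise:
  col T0: 1·3 + 1·-3 = 0
  col T1: 0·-3 + 1·0 + 1·0 + 0·1 = 0
  col T2: 0·1 + 1·0 + 1·0 + 0·-1 = 0
  col T3: 1·0 + 1·0 + 0·1 + 0·-3 = 0
  col T4: 0·3 + 1·0 + 1·0 + 0·-3 = 0

y = (p0:0, p1:0, p2:1, p3:1, p4:0, p5:0)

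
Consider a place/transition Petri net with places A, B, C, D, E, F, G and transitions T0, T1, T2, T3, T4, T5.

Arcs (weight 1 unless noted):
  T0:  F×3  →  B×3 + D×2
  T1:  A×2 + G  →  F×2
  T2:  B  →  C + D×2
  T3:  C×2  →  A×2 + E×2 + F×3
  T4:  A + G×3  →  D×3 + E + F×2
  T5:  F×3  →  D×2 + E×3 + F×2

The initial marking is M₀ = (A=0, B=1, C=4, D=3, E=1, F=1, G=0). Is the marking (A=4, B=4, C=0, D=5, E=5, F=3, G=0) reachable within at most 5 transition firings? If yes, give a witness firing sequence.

NO — not reachable within 5 firings

depth 0: 1 marking
depth 1: 3 markings reached so far
depth 2: 7 markings reached so far
depth 3: 14 markings reached so far
depth 4: 22 markings reached so far
depth 5: 31 markings reached so far
target is not among the 31 markings reachable within 5 steps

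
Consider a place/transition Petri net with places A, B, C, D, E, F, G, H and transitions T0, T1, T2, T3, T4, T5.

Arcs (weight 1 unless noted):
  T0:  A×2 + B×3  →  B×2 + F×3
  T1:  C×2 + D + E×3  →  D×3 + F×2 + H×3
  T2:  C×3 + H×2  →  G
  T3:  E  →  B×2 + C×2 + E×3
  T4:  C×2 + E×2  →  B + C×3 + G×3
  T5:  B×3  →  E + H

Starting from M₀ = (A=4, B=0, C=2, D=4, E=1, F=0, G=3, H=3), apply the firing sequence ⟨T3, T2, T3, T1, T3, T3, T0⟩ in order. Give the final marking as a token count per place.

step 1: fire T3:  (A=4, B=0, C=2, D=4, E=1, F=0, G=3, H=3) → (A=4, B=2, C=4, D=4, E=3, F=0, G=3, H=3)
step 2: fire T2:  (A=4, B=2, C=4, D=4, E=3, F=0, G=3, H=3) → (A=4, B=2, C=1, D=4, E=3, F=0, G=4, H=1)
step 3: fire T3:  (A=4, B=2, C=1, D=4, E=3, F=0, G=4, H=1) → (A=4, B=4, C=3, D=4, E=5, F=0, G=4, H=1)
step 4: fire T1:  (A=4, B=4, C=3, D=4, E=5, F=0, G=4, H=1) → (A=4, B=4, C=1, D=6, E=2, F=2, G=4, H=4)
step 5: fire T3:  (A=4, B=4, C=1, D=6, E=2, F=2, G=4, H=4) → (A=4, B=6, C=3, D=6, E=4, F=2, G=4, H=4)
step 6: fire T3:  (A=4, B=6, C=3, D=6, E=4, F=2, G=4, H=4) → (A=4, B=8, C=5, D=6, E=6, F=2, G=4, H=4)
step 7: fire T0:  (A=4, B=8, C=5, D=6, E=6, F=2, G=4, H=4) → (A=2, B=7, C=5, D=6, E=6, F=5, G=4, H=4)

(A=2, B=7, C=5, D=6, E=6, F=5, G=4, H=4)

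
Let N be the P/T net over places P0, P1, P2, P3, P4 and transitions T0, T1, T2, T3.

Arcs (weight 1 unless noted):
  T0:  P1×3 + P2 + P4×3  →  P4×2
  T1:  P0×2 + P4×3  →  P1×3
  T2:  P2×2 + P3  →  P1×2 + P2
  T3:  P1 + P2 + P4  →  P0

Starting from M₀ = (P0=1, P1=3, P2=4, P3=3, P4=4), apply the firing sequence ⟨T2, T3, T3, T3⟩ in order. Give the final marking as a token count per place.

(P0=4, P1=2, P2=0, P3=2, P4=1)

step 1: fire T2:  (P0=1, P1=3, P2=4, P3=3, P4=4) → (P0=1, P1=5, P2=3, P3=2, P4=4)
step 2: fire T3:  (P0=1, P1=5, P2=3, P3=2, P4=4) → (P0=2, P1=4, P2=2, P3=2, P4=3)
step 3: fire T3:  (P0=2, P1=4, P2=2, P3=2, P4=3) → (P0=3, P1=3, P2=1, P3=2, P4=2)
step 4: fire T3:  (P0=3, P1=3, P2=1, P3=2, P4=2) → (P0=4, P1=2, P2=0, P3=2, P4=1)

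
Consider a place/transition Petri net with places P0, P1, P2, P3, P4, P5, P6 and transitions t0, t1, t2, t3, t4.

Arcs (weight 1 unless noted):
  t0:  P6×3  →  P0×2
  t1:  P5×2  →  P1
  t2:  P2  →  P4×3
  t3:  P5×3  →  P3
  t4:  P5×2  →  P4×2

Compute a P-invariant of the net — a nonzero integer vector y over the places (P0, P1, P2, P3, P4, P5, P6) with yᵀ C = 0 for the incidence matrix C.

Incidence matrix C (rows=places, cols=transitions):
       t0   t1   t2   t3   t4
   P0   2    0    0    0    0
   P1   0    1    0    0    0
   P2   0    0   -1    0    0
   P3   0    0    0    1    0
   P4   0    0    3    0    2
   P5   0   -2    0   -3   -2
   P6  -3    0    0    0    0

Candidate y = [0, 2, 3, 3, 1, 1, 0]; check y·C column-wise:
  col t0: 0·2 + 2·0 + 3·0 + 3·0 + 1·0 + 1·0 + 0·-3 = 0
  col t1: 2·1 + 3·0 + 3·0 + 1·0 + 1·-2 = 0
  col t2: 2·0 + 3·-1 + 3·0 + 1·3 + 1·0 = 0
  col t3: 2·0 + 3·0 + 3·1 + 1·0 + 1·-3 = 0
  col t4: 2·0 + 3·0 + 3·0 + 1·2 + 1·-2 = 0

y = (P0:0, P1:2, P2:3, P3:3, P4:1, P5:1, P6:0)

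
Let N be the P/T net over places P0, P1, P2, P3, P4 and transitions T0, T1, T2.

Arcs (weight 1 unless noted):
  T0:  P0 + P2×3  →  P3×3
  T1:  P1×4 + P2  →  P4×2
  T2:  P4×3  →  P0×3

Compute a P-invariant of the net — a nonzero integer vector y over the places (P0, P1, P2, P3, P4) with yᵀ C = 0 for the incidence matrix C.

Incidence matrix C (rows=places, cols=transitions):
       T0   T1   T2
   P0  -1    0    3
   P1   0   -4    0
   P2  -3   -1    0
   P3   3    0    0
   P4   0    2   -3

Candidate y = [0, 1, -4, -4, 0]; check y·C column-wise:
  col T0: 0·-1 + 1·0 + -4·-3 + -4·3 = 0
  col T1: 1·-4 + -4·-1 + -4·0 + 0·2 = 0
  col T2: 0·3 + 1·0 + -4·0 + -4·0 + 0·-3 = 0

y = (P0:0, P1:1, P2:-4, P3:-4, P4:0)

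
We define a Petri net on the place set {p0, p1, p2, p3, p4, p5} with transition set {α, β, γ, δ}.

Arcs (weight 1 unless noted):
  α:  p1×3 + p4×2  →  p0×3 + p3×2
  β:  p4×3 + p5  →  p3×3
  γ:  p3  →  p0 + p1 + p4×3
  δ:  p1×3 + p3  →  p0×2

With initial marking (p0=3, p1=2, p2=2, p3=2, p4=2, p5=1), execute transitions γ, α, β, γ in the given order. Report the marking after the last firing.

(p0=8, p1=1, p2=2, p3=5, p4=3, p5=0)

step 1: fire γ:  (p0=3, p1=2, p2=2, p3=2, p4=2, p5=1) → (p0=4, p1=3, p2=2, p3=1, p4=5, p5=1)
step 2: fire α:  (p0=4, p1=3, p2=2, p3=1, p4=5, p5=1) → (p0=7, p1=0, p2=2, p3=3, p4=3, p5=1)
step 3: fire β:  (p0=7, p1=0, p2=2, p3=3, p4=3, p5=1) → (p0=7, p1=0, p2=2, p3=6, p4=0, p5=0)
step 4: fire γ:  (p0=7, p1=0, p2=2, p3=6, p4=0, p5=0) → (p0=8, p1=1, p2=2, p3=5, p4=3, p5=0)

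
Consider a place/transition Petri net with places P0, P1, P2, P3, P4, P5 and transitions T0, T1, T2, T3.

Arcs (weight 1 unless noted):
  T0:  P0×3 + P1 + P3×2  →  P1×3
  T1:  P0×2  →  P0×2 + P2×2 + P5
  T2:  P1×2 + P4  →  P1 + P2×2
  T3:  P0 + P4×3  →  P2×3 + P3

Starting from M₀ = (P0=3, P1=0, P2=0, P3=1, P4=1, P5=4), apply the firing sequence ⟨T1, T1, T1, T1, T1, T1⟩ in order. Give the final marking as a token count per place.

step 1: fire T1:  (P0=3, P1=0, P2=0, P3=1, P4=1, P5=4) → (P0=3, P1=0, P2=2, P3=1, P4=1, P5=5)
step 2: fire T1:  (P0=3, P1=0, P2=2, P3=1, P4=1, P5=5) → (P0=3, P1=0, P2=4, P3=1, P4=1, P5=6)
step 3: fire T1:  (P0=3, P1=0, P2=4, P3=1, P4=1, P5=6) → (P0=3, P1=0, P2=6, P3=1, P4=1, P5=7)
step 4: fire T1:  (P0=3, P1=0, P2=6, P3=1, P4=1, P5=7) → (P0=3, P1=0, P2=8, P3=1, P4=1, P5=8)
step 5: fire T1:  (P0=3, P1=0, P2=8, P3=1, P4=1, P5=8) → (P0=3, P1=0, P2=10, P3=1, P4=1, P5=9)
step 6: fire T1:  (P0=3, P1=0, P2=10, P3=1, P4=1, P5=9) → (P0=3, P1=0, P2=12, P3=1, P4=1, P5=10)

(P0=3, P1=0, P2=12, P3=1, P4=1, P5=10)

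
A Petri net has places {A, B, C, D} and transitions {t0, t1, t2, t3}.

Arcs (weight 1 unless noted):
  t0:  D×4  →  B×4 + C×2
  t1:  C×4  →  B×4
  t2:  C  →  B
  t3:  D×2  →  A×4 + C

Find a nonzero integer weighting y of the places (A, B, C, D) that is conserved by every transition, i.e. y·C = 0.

Incidence matrix C (rows=places, cols=transitions):
       t0   t1   t2   t3
    A   0    0    0    4
    B   4    4    1    0
    C   2   -4   -1    1
    D  -4    0    0   -2

Candidate y = [1, 2, 2, 3]; check y·C column-wise:
  col t0: 1·0 + 2·4 + 2·2 + 3·-4 = 0
  col t1: 1·0 + 2·4 + 2·-4 + 3·0 = 0
  col t2: 1·0 + 2·1 + 2·-1 + 3·0 = 0
  col t3: 1·4 + 2·0 + 2·1 + 3·-2 = 0

y = (A:1, B:2, C:2, D:3)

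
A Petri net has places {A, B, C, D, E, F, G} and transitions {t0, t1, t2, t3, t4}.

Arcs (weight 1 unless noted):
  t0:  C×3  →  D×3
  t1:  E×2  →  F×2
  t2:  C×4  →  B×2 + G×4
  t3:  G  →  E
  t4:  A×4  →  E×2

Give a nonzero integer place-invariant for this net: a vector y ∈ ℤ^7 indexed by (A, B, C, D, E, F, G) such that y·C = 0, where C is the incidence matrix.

y = (A:0, B:2, C:1, D:1, E:0, F:0, G:0)

Incidence matrix C (rows=places, cols=transitions):
       t0   t1   t2   t3   t4
    A   0    0    0    0   -4
    B   0    0    2    0    0
    C  -3    0   -4    0    0
    D   3    0    0    0    0
    E   0   -2    0    1    2
    F   0    2    0    0    0
    G   0    0    4   -1    0

Candidate y = [0, 2, 1, 1, 0, 0, 0]; check y·C column-wise:
  col t0: 2·0 + 1·-3 + 1·3 = 0
  col t1: 2·0 + 1·0 + 1·0 + 0·-2 + 0·2 = 0
  col t2: 2·2 + 1·-4 + 1·0 + 0·4 = 0
  col t3: 2·0 + 1·0 + 1·0 + 0·1 + 0·-1 = 0
  col t4: 0·-4 + 2·0 + 1·0 + 1·0 + 0·2 = 0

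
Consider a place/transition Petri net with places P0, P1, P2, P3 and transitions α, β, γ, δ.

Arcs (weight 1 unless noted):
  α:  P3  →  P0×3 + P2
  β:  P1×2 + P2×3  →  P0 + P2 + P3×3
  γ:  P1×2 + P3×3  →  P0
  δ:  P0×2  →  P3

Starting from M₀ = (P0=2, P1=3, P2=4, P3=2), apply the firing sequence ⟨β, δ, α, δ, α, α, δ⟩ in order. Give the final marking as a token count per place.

(P0=6, P1=1, P2=5, P3=5)

step 1: fire β:  (P0=2, P1=3, P2=4, P3=2) → (P0=3, P1=1, P2=2, P3=5)
step 2: fire δ:  (P0=3, P1=1, P2=2, P3=5) → (P0=1, P1=1, P2=2, P3=6)
step 3: fire α:  (P0=1, P1=1, P2=2, P3=6) → (P0=4, P1=1, P2=3, P3=5)
step 4: fire δ:  (P0=4, P1=1, P2=3, P3=5) → (P0=2, P1=1, P2=3, P3=6)
step 5: fire α:  (P0=2, P1=1, P2=3, P3=6) → (P0=5, P1=1, P2=4, P3=5)
step 6: fire α:  (P0=5, P1=1, P2=4, P3=5) → (P0=8, P1=1, P2=5, P3=4)
step 7: fire δ:  (P0=8, P1=1, P2=5, P3=4) → (P0=6, P1=1, P2=5, P3=5)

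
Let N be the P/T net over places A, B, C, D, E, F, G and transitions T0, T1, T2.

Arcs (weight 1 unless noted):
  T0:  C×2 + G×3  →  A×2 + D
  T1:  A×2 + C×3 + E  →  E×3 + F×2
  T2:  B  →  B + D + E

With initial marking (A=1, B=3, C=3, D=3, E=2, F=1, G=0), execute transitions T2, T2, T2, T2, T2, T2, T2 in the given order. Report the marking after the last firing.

step 1: fire T2:  (A=1, B=3, C=3, D=3, E=2, F=1, G=0) → (A=1, B=3, C=3, D=4, E=3, F=1, G=0)
step 2: fire T2:  (A=1, B=3, C=3, D=4, E=3, F=1, G=0) → (A=1, B=3, C=3, D=5, E=4, F=1, G=0)
step 3: fire T2:  (A=1, B=3, C=3, D=5, E=4, F=1, G=0) → (A=1, B=3, C=3, D=6, E=5, F=1, G=0)
step 4: fire T2:  (A=1, B=3, C=3, D=6, E=5, F=1, G=0) → (A=1, B=3, C=3, D=7, E=6, F=1, G=0)
step 5: fire T2:  (A=1, B=3, C=3, D=7, E=6, F=1, G=0) → (A=1, B=3, C=3, D=8, E=7, F=1, G=0)
step 6: fire T2:  (A=1, B=3, C=3, D=8, E=7, F=1, G=0) → (A=1, B=3, C=3, D=9, E=8, F=1, G=0)
step 7: fire T2:  (A=1, B=3, C=3, D=9, E=8, F=1, G=0) → (A=1, B=3, C=3, D=10, E=9, F=1, G=0)

(A=1, B=3, C=3, D=10, E=9, F=1, G=0)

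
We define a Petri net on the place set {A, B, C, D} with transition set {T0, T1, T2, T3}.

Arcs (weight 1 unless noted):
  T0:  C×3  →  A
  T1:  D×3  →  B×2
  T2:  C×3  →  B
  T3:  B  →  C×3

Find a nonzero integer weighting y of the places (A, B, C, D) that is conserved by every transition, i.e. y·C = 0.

y = (A:3, B:3, C:1, D:2)

Incidence matrix C (rows=places, cols=transitions):
       T0   T1   T2   T3
    A   1    0    0    0
    B   0    2    1   -1
    C  -3    0   -3    3
    D   0   -3    0    0

Candidate y = [3, 3, 1, 2]; check y·C column-wise:
  col T0: 3·1 + 3·0 + 1·-3 + 2·0 = 0
  col T1: 3·0 + 3·2 + 1·0 + 2·-3 = 0
  col T2: 3·0 + 3·1 + 1·-3 + 2·0 = 0
  col T3: 3·0 + 3·-1 + 1·3 + 2·0 = 0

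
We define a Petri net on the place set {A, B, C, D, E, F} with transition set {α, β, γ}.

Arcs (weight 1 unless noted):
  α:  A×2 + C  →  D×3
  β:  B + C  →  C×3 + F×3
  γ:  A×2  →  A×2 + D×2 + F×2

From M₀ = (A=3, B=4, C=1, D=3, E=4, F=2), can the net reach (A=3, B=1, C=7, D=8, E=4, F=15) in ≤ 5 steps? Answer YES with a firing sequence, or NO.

depth 0: 1 marking
depth 1: 4 markings reached so far
depth 2: 9 markings reached so far
depth 3: 16 markings reached so far
depth 4: 25 markings reached so far
depth 5: 35 markings reached so far
target is not among the 35 markings reachable within 5 steps

NO — not reachable within 5 firings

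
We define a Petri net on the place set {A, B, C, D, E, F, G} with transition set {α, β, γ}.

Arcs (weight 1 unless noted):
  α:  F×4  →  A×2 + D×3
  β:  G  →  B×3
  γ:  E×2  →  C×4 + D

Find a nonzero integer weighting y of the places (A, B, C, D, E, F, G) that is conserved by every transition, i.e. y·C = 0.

y = (A:6, B:0, C:1, D:-4, E:0, F:0, G:0)

Incidence matrix C (rows=places, cols=transitions):
        α    β    γ
    A   2    0    0
    B   0    3    0
    C   0    0    4
    D   3    0    1
    E   0    0   -2
    F  -4    0    0
    G   0   -1    0

Candidate y = [6, 0, 1, -4, 0, 0, 0]; check y·C column-wise:
  col α: 6·2 + 1·0 + -4·3 + 0·-4 = 0
  col β: 6·0 + 0·3 + 1·0 + -4·0 + 0·-1 = 0
  col γ: 6·0 + 1·4 + -4·1 + 0·-2 = 0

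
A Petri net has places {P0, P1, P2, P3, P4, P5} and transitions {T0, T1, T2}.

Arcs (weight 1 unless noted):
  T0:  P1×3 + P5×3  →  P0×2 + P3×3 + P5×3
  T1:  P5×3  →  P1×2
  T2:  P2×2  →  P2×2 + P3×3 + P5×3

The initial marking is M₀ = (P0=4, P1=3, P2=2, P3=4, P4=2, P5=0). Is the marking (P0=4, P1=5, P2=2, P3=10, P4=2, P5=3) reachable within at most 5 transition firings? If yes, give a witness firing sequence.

step 1: fire T2:  (P0=4, P1=3, P2=2, P3=4, P4=2, P5=0) → (P0=4, P1=3, P2=2, P3=7, P4=2, P5=3)
step 2: fire T1:  (P0=4, P1=3, P2=2, P3=7, P4=2, P5=3) → (P0=4, P1=5, P2=2, P3=7, P4=2, P5=0)
step 3: fire T2:  (P0=4, P1=5, P2=2, P3=7, P4=2, P5=0) → (P0=4, P1=5, P2=2, P3=10, P4=2, P5=3)

YES — reachable via ⟨T2, T1, T2⟩ (3 firings)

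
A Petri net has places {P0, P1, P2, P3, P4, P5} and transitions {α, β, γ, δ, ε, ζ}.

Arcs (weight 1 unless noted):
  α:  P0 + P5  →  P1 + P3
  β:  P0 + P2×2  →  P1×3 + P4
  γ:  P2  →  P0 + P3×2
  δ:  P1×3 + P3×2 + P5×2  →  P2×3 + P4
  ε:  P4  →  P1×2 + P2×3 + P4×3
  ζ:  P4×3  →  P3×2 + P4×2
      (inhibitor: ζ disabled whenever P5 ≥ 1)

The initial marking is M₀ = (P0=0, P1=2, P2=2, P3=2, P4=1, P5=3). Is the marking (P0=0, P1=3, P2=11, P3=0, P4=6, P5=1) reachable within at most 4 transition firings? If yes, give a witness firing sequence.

YES — reachable via ⟨ε, δ, ε⟩ (3 firings)

step 1: fire ε:  (P0=0, P1=2, P2=2, P3=2, P4=1, P5=3) → (P0=0, P1=4, P2=5, P3=2, P4=3, P5=3)
step 2: fire δ:  (P0=0, P1=4, P2=5, P3=2, P4=3, P5=3) → (P0=0, P1=1, P2=8, P3=0, P4=4, P5=1)
step 3: fire ε:  (P0=0, P1=1, P2=8, P3=0, P4=4, P5=1) → (P0=0, P1=3, P2=11, P3=0, P4=6, P5=1)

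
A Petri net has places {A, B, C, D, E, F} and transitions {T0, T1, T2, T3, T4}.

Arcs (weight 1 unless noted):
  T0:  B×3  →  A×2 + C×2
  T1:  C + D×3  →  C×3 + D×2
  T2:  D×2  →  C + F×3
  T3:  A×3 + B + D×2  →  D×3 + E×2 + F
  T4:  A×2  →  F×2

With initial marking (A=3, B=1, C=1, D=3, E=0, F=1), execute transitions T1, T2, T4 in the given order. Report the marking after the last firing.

(A=1, B=1, C=4, D=0, E=0, F=6)

step 1: fire T1:  (A=3, B=1, C=1, D=3, E=0, F=1) → (A=3, B=1, C=3, D=2, E=0, F=1)
step 2: fire T2:  (A=3, B=1, C=3, D=2, E=0, F=1) → (A=3, B=1, C=4, D=0, E=0, F=4)
step 3: fire T4:  (A=3, B=1, C=4, D=0, E=0, F=4) → (A=1, B=1, C=4, D=0, E=0, F=6)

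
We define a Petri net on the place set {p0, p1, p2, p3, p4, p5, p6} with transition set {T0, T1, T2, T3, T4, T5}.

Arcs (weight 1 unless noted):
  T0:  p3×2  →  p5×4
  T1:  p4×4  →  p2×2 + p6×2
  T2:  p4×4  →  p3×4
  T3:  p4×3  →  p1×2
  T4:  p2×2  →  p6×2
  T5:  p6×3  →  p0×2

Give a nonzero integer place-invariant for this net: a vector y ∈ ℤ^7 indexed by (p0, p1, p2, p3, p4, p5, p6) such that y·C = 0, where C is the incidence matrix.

y = (p0:3, p1:3, p2:2, p3:2, p4:2, p5:1, p6:2)

Incidence matrix C (rows=places, cols=transitions):
       T0   T1   T2   T3   T4   T5
   p0   0    0    0    0    0    2
   p1   0    0    0    2    0    0
   p2   0    2    0    0   -2    0
   p3  -2    0    4    0    0    0
   p4   0   -4   -4   -3    0    0
   p5   4    0    0    0    0    0
   p6   0    2    0    0    2   -3

Candidate y = [3, 3, 2, 2, 2, 1, 2]; check y·C column-wise:
  col T0: 3·0 + 3·0 + 2·0 + 2·-2 + 2·0 + 1·4 + 2·0 = 0
  col T1: 3·0 + 3·0 + 2·2 + 2·0 + 2·-4 + 1·0 + 2·2 = 0
  col T2: 3·0 + 3·0 + 2·0 + 2·4 + 2·-4 + 1·0 + 2·0 = 0
  col T3: 3·0 + 3·2 + 2·0 + 2·0 + 2·-3 + 1·0 + 2·0 = 0
  col T4: 3·0 + 3·0 + 2·-2 + 2·0 + 2·0 + 1·0 + 2·2 = 0
  col T5: 3·2 + 3·0 + 2·0 + 2·0 + 2·0 + 1·0 + 2·-3 = 0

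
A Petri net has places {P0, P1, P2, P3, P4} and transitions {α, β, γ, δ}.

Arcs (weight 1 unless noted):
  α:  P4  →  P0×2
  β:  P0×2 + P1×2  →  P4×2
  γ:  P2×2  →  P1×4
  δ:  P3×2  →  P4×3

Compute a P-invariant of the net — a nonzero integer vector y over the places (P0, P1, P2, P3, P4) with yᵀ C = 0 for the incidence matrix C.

Incidence matrix C (rows=places, cols=transitions):
        α    β    γ    δ
   P0   2   -2    0    0
   P1   0   -2    4    0
   P2   0    0   -2    0
   P3   0    0    0   -2
   P4  -1    2    0    3

Candidate y = [1, 1, 2, 3, 2]; check y·C column-wise:
  col α: 1·2 + 1·0 + 2·0 + 3·0 + 2·-1 = 0
  col β: 1·-2 + 1·-2 + 2·0 + 3·0 + 2·2 = 0
  col γ: 1·0 + 1·4 + 2·-2 + 3·0 + 2·0 = 0
  col δ: 1·0 + 1·0 + 2·0 + 3·-2 + 2·3 = 0

y = (P0:1, P1:1, P2:2, P3:3, P4:2)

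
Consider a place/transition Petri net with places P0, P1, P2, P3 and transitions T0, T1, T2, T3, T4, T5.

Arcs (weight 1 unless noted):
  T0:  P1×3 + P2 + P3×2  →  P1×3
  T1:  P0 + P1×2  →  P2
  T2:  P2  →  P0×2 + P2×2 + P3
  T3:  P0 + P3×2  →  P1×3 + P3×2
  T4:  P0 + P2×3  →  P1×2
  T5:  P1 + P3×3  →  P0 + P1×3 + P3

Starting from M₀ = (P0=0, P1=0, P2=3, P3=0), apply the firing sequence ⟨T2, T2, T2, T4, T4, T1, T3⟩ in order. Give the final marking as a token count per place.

(P0=2, P1=5, P2=1, P3=3)

step 1: fire T2:  (P0=0, P1=0, P2=3, P3=0) → (P0=2, P1=0, P2=4, P3=1)
step 2: fire T2:  (P0=2, P1=0, P2=4, P3=1) → (P0=4, P1=0, P2=5, P3=2)
step 3: fire T2:  (P0=4, P1=0, P2=5, P3=2) → (P0=6, P1=0, P2=6, P3=3)
step 4: fire T4:  (P0=6, P1=0, P2=6, P3=3) → (P0=5, P1=2, P2=3, P3=3)
step 5: fire T4:  (P0=5, P1=2, P2=3, P3=3) → (P0=4, P1=4, P2=0, P3=3)
step 6: fire T1:  (P0=4, P1=4, P2=0, P3=3) → (P0=3, P1=2, P2=1, P3=3)
step 7: fire T3:  (P0=3, P1=2, P2=1, P3=3) → (P0=2, P1=5, P2=1, P3=3)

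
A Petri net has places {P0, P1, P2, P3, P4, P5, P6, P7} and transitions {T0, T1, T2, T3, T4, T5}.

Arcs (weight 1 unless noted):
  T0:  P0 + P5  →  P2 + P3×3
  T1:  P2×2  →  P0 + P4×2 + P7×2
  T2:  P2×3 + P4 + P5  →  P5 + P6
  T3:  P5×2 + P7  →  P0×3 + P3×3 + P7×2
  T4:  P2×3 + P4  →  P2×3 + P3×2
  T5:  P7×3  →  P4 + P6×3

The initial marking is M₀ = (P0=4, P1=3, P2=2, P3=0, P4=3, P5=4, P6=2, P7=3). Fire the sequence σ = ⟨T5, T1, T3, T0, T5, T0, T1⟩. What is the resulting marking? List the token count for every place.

step 1: fire T5:  (P0=4, P1=3, P2=2, P3=0, P4=3, P5=4, P6=2, P7=3) → (P0=4, P1=3, P2=2, P3=0, P4=4, P5=4, P6=5, P7=0)
step 2: fire T1:  (P0=4, P1=3, P2=2, P3=0, P4=4, P5=4, P6=5, P7=0) → (P0=5, P1=3, P2=0, P3=0, P4=6, P5=4, P6=5, P7=2)
step 3: fire T3:  (P0=5, P1=3, P2=0, P3=0, P4=6, P5=4, P6=5, P7=2) → (P0=8, P1=3, P2=0, P3=3, P4=6, P5=2, P6=5, P7=3)
step 4: fire T0:  (P0=8, P1=3, P2=0, P3=3, P4=6, P5=2, P6=5, P7=3) → (P0=7, P1=3, P2=1, P3=6, P4=6, P5=1, P6=5, P7=3)
step 5: fire T5:  (P0=7, P1=3, P2=1, P3=6, P4=6, P5=1, P6=5, P7=3) → (P0=7, P1=3, P2=1, P3=6, P4=7, P5=1, P6=8, P7=0)
step 6: fire T0:  (P0=7, P1=3, P2=1, P3=6, P4=7, P5=1, P6=8, P7=0) → (P0=6, P1=3, P2=2, P3=9, P4=7, P5=0, P6=8, P7=0)
step 7: fire T1:  (P0=6, P1=3, P2=2, P3=9, P4=7, P5=0, P6=8, P7=0) → (P0=7, P1=3, P2=0, P3=9, P4=9, P5=0, P6=8, P7=2)

(P0=7, P1=3, P2=0, P3=9, P4=9, P5=0, P6=8, P7=2)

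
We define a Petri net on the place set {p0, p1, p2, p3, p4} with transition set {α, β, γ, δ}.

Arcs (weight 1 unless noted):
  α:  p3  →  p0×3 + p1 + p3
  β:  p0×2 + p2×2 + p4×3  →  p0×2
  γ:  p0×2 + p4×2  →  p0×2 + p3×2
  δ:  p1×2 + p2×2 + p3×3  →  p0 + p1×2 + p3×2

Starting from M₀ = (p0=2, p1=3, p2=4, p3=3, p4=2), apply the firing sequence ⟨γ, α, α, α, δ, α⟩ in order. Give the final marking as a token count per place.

(p0=15, p1=7, p2=2, p3=4, p4=0)

step 1: fire γ:  (p0=2, p1=3, p2=4, p3=3, p4=2) → (p0=2, p1=3, p2=4, p3=5, p4=0)
step 2: fire α:  (p0=2, p1=3, p2=4, p3=5, p4=0) → (p0=5, p1=4, p2=4, p3=5, p4=0)
step 3: fire α:  (p0=5, p1=4, p2=4, p3=5, p4=0) → (p0=8, p1=5, p2=4, p3=5, p4=0)
step 4: fire α:  (p0=8, p1=5, p2=4, p3=5, p4=0) → (p0=11, p1=6, p2=4, p3=5, p4=0)
step 5: fire δ:  (p0=11, p1=6, p2=4, p3=5, p4=0) → (p0=12, p1=6, p2=2, p3=4, p4=0)
step 6: fire α:  (p0=12, p1=6, p2=2, p3=4, p4=0) → (p0=15, p1=7, p2=2, p3=4, p4=0)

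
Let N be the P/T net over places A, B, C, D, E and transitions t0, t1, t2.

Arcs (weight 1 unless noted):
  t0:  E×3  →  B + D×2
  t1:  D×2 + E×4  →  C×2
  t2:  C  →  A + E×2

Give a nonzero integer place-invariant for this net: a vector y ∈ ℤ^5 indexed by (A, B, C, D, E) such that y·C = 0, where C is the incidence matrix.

y = (A:1, B:-2, C:1, D:1, E:0)

Incidence matrix C (rows=places, cols=transitions):
       t0   t1   t2
    A   0    0    1
    B   1    0    0
    C   0    2   -1
    D   2   -2    0
    E  -3   -4    2

Candidate y = [1, -2, 1, 1, 0]; check y·C column-wise:
  col t0: 1·0 + -2·1 + 1·0 + 1·2 + 0·-3 = 0
  col t1: 1·0 + -2·0 + 1·2 + 1·-2 + 0·-4 = 0
  col t2: 1·1 + -2·0 + 1·-1 + 1·0 + 0·2 = 0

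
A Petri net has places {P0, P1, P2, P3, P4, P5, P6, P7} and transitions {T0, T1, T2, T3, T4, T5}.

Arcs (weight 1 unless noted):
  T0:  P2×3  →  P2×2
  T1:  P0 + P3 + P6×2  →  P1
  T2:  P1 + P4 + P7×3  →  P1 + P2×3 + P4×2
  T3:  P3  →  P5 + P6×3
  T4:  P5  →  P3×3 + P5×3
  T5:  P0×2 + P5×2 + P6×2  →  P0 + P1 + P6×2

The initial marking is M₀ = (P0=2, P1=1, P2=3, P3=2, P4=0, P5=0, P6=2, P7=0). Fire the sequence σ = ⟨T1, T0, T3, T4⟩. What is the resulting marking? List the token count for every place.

step 1: fire T1:  (P0=2, P1=1, P2=3, P3=2, P4=0, P5=0, P6=2, P7=0) → (P0=1, P1=2, P2=3, P3=1, P4=0, P5=0, P6=0, P7=0)
step 2: fire T0:  (P0=1, P1=2, P2=3, P3=1, P4=0, P5=0, P6=0, P7=0) → (P0=1, P1=2, P2=2, P3=1, P4=0, P5=0, P6=0, P7=0)
step 3: fire T3:  (P0=1, P1=2, P2=2, P3=1, P4=0, P5=0, P6=0, P7=0) → (P0=1, P1=2, P2=2, P3=0, P4=0, P5=1, P6=3, P7=0)
step 4: fire T4:  (P0=1, P1=2, P2=2, P3=0, P4=0, P5=1, P6=3, P7=0) → (P0=1, P1=2, P2=2, P3=3, P4=0, P5=3, P6=3, P7=0)

(P0=1, P1=2, P2=2, P3=3, P4=0, P5=3, P6=3, P7=0)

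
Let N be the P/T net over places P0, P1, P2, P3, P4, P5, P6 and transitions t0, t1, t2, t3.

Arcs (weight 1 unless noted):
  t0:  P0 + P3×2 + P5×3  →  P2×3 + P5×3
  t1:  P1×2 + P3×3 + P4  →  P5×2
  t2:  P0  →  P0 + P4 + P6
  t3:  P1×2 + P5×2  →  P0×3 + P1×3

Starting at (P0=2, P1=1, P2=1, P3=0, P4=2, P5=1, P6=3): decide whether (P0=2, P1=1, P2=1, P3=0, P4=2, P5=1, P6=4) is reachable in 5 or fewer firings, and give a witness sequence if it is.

NO — not reachable within 5 firings

depth 0: 1 marking
depth 1: 2 markings reached so far
depth 2: 3 markings reached so far
depth 3: 4 markings reached so far
depth 4: 5 markings reached so far
depth 5: 6 markings reached so far
target is not among the 6 markings reachable within 5 steps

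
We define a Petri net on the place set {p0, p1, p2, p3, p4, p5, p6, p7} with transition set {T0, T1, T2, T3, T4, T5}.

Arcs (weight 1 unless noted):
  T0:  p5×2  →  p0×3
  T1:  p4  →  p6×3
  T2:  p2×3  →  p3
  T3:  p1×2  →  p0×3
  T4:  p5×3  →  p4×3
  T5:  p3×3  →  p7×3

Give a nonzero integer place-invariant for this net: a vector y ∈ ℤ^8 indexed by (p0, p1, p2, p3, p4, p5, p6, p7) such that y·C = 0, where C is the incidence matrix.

y = (p0:2, p1:3, p2:0, p3:0, p4:3, p5:3, p6:1, p7:0)

Incidence matrix C (rows=places, cols=transitions):
       T0   T1   T2   T3   T4   T5
   p0   3    0    0    3    0    0
   p1   0    0    0   -2    0    0
   p2   0    0   -3    0    0    0
   p3   0    0    1    0    0   -3
   p4   0   -1    0    0    3    0
   p5  -2    0    0    0   -3    0
   p6   0    3    0    0    0    0
   p7   0    0    0    0    0    3

Candidate y = [2, 3, 0, 0, 3, 3, 1, 0]; check y·C column-wise:
  col T0: 2·3 + 3·0 + 3·0 + 3·-2 + 1·0 = 0
  col T1: 2·0 + 3·0 + 3·-1 + 3·0 + 1·3 = 0
  col T2: 2·0 + 3·0 + 0·-3 + 0·1 + 3·0 + 3·0 + 1·0 = 0
  col T3: 2·3 + 3·-2 + 3·0 + 3·0 + 1·0 = 0
  col T4: 2·0 + 3·0 + 3·3 + 3·-3 + 1·0 = 0
  col T5: 2·0 + 3·0 + 0·-3 + 3·0 + 3·0 + 1·0 + 0·3 = 0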